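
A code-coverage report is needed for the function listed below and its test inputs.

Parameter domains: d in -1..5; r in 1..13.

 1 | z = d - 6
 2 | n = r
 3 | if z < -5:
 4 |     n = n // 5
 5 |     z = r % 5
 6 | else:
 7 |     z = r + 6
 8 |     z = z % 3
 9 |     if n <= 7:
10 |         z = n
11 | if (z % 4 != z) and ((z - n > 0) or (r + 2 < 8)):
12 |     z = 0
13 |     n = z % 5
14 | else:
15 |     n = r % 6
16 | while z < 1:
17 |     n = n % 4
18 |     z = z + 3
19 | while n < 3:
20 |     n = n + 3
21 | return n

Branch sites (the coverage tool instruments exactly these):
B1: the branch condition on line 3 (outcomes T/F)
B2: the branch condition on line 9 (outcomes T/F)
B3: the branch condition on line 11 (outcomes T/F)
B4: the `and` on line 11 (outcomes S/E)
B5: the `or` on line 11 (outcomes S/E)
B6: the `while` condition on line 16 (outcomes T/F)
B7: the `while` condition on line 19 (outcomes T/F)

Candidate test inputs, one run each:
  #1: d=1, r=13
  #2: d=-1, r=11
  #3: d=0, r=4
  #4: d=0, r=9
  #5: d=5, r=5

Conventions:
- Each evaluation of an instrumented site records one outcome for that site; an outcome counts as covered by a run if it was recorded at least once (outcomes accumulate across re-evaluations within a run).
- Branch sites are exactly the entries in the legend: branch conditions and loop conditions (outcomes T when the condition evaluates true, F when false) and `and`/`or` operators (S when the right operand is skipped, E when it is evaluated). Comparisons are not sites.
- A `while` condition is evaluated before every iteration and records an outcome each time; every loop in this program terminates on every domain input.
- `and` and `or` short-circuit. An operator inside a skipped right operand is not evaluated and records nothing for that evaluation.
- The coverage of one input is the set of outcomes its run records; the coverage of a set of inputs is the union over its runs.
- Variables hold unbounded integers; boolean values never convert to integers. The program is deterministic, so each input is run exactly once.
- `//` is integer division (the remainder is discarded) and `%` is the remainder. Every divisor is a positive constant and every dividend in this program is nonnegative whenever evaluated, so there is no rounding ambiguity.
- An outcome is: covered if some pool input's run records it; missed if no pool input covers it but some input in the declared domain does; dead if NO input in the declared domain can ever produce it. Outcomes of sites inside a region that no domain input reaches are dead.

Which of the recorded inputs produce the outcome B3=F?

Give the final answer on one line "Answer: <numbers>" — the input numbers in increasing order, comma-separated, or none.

input #1 (d=1, r=13): records B3=F
input #2 (d=-1, r=11): records B3=F
input #3 (d=0, r=4): does not record B3=F
input #4 (d=0, r=9): does not record B3=F
input #5 (d=5, r=5): does not record B3=F

Answer: 1, 2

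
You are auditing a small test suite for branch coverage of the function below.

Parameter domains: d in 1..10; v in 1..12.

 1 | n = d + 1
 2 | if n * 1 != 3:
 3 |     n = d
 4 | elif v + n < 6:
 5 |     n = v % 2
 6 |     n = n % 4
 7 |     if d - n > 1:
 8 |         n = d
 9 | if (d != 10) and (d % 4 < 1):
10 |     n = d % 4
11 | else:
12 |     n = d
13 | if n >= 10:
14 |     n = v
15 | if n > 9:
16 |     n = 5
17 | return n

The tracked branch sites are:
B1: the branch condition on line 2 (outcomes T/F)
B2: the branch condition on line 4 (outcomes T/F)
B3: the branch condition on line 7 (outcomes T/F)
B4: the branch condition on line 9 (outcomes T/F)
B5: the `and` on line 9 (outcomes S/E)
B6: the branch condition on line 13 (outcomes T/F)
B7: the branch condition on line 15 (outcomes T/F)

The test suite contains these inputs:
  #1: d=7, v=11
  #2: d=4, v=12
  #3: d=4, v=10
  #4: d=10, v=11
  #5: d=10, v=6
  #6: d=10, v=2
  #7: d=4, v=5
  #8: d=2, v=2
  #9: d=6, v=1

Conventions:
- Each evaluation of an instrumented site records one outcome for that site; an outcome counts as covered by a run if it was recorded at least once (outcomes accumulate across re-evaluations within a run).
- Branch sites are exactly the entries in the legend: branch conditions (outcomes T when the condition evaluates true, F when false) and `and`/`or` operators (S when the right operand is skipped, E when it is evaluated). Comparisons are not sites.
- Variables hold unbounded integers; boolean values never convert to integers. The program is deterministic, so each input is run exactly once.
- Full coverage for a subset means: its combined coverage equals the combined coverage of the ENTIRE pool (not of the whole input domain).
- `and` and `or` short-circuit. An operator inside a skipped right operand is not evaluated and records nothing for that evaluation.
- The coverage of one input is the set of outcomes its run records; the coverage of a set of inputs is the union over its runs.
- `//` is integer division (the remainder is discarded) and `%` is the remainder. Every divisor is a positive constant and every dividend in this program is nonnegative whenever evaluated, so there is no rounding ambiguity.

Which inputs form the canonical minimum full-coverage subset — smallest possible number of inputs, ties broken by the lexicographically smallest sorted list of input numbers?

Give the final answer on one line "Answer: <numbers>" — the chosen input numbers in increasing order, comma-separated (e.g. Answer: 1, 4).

run #1 (d=7, v=11) runs B1->T, B5->E, B4->F, B6->F, B7->F; records B1=T, B4=F, B5=E, B6=F, B7=F
run #2 (d=4, v=12) runs B1->T, B5->E, B4->T, B6->F, B7->F; records B1=T, B4=T, B5=E, B6=F, B7=F
run #3 (d=4, v=10) runs B1->T, B5->E, B4->T, B6->F, B7->F; records B1=T, B4=T, B5=E, B6=F, B7=F
run #4 (d=10, v=11) runs B1->T, B5->S, B4->F, B6->T, B7->T; records B1=T, B4=F, B5=S, B6=T, B7=T
run #5 (d=10, v=6) runs B1->T, B5->S, B4->F, B6->T, B7->F; records B1=T, B4=F, B5=S, B6=T, B7=F
run #6 (d=10, v=2) runs B1->T, B5->S, B4->F, B6->T, B7->F; records B1=T, B4=F, B5=S, B6=T, B7=F
run #7 (d=4, v=5) runs B1->T, B5->E, B4->T, B6->F, B7->F; records B1=T, B4=T, B5=E, B6=F, B7=F
run #8 (d=2, v=2) runs B1->F, B2->T, B3->T, B5->E, B4->F, B6->F, B7->F; records B1=F, B2=T, B3=T, B4=F, B5=E, B6=F, B7=F
run #9 (d=6, v=1) runs B1->T, B5->E, B4->F, B6->F, B7->F; records B1=T, B4=F, B5=E, B6=F, B7=F
pool-wide coverage (12 outcomes): B1=T, B1=F, B2=T, B3=T, B4=T, B4=F, B5=S, B5=E, B6=T, B6=F, B7=T, B7=F
no size-1 subset reaches all 12 outcomes (best union: 7/12)
no size-2 subset reaches all 12 outcomes (best union: 11/12)
at size 3, {2, 4, 8} reaches all 12 outcomes; every lexicographically earlier size-3 subset fails

Answer: 2, 4, 8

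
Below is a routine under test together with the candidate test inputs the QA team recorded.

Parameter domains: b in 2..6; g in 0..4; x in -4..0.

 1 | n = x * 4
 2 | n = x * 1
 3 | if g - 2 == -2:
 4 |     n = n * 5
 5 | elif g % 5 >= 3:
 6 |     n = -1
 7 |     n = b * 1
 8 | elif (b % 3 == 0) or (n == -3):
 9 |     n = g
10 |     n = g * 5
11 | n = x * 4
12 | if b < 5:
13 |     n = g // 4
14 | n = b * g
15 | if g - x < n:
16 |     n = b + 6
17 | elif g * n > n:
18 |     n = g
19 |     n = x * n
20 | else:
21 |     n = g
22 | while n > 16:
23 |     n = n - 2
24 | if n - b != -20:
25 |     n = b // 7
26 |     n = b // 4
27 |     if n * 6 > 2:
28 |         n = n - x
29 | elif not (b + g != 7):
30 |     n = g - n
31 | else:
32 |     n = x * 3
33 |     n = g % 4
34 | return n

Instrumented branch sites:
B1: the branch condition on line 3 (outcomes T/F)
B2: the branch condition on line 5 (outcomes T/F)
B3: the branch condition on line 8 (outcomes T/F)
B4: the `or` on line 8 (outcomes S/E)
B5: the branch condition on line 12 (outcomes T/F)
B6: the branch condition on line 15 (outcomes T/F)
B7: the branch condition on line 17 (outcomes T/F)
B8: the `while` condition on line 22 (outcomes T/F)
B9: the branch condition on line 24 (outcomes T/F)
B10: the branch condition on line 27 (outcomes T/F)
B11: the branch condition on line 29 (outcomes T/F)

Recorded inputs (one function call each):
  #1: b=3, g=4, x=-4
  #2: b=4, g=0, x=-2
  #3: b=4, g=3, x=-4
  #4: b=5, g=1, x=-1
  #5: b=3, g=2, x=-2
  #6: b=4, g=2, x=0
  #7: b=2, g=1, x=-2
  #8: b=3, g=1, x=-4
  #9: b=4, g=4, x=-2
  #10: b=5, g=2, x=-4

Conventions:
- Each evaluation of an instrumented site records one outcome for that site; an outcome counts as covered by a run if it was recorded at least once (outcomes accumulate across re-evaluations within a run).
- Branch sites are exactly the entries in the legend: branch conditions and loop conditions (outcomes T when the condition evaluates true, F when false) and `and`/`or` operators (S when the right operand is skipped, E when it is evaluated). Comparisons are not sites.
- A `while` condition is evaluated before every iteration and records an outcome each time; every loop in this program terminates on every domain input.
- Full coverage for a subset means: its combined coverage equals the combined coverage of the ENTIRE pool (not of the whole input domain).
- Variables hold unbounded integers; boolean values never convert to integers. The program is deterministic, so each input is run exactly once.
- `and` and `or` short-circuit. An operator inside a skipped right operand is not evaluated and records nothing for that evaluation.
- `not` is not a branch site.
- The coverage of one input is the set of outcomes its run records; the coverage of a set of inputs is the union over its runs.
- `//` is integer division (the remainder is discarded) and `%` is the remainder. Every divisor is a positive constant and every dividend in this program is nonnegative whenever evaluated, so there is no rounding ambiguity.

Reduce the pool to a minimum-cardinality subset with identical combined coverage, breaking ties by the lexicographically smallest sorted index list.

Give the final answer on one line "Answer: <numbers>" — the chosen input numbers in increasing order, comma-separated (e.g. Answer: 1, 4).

run #1 (b=3, g=4, x=-4) runs B1->F, B2->T, B5->T, B6->T, B8->F, B9->T, B10->F; records B1=F, B2=T, B5=T, B6=T, B8=F, B9=T, B10=F
run #2 (b=4, g=0, x=-2) runs B1->T, B5->T, B6->F, B7->F, B8->F, B9->T, B10->T; records B1=T, B5=T, B6=F, B7=F, B8=F, B9=T, B10=T
run #3 (b=4, g=3, x=-4) runs B1->F, B2->T, B5->T, B6->T, B8->F, B9->T, B10->T; records B1=F, B2=T, B5=T, B6=T, B8=F, B9=T, B10=T
run #4 (b=5, g=1, x=-1) runs B1->F, B2->F, B4->E, B3->F, B5->F, B6->T, B8->F, B9->T, B10->T; records B1=F, B2=F, B3=F, B4=E, B5=F, B6=T, B8=F, B9=T, B10=T
run #5 (b=3, g=2, x=-2) runs B1->F, B2->F, B4->S, B3->T, B5->T, B6->T, B8->F, B9->T, B10->F; records B1=F, B2=F, B3=T, B4=S, B5=T, B6=T, B8=F, B9=T, B10=F
run #6 (b=4, g=2, x=0) runs B1->F, B2->F, B4->E, B3->F, B5->T, B6->T, B8->F, B9->T, B10->T; records B1=F, B2=F, B3=F, B4=E, B5=T, B6=T, B8=F, B9=T, B10=T
run #7 (b=2, g=1, x=-2) runs B1->F, B2->F, B4->E, B3->F, B5->T, B6->F, B7->F, B8->F, B9->T, B10->F; records B1=F, B2=F, B3=F, B4=E, B5=T, B6=F, B7=F, B8=F, B9=T, B10=F
run #8 (b=3, g=1, x=-4) runs B1->F, B2->F, B4->S, B3->T, B5->T, B6->F, B7->F, B8->F, B9->T, B10->F; records B1=F, B2=F, B3=T, B4=S, B5=T, B6=F, B7=F, B8=F, B9=T, B10=F
run #9 (b=4, g=4, x=-2) runs B1->F, B2->T, B5->T, B6->T, B8->F, B9->T, B10->T; records B1=F, B2=T, B5=T, B6=T, B8=F, B9=T, B10=T
run #10 (b=5, g=2, x=-4) runs B1->F, B2->F, B4->E, B3->F, B5->F, B6->T, B8->F, B9->T, B10->T; records B1=F, B2=F, B3=F, B4=E, B5=F, B6=T, B8=F, B9=T, B10=T
the full pool covers 17 outcomes: B1=T, B1=F, B2=T, B2=F, B3=T, B3=F, B4=S, B4=E, B5=T, B5=F, B6=T, B6=F, B7=F, B8=F, B9=T, B10=T, B10=F
checked all size-1 subsets: none covers 17 outcomes (max 10/17)
checked all size-2 subsets: none covers 17 outcomes (max 15/17)
checked all size-3 subsets: none covers 17 outcomes (max 16/17)
inputs {1, 2, 4, 5} (size 4) cover everything; no size-4 subset with a lexicographically smaller index list covers all 17

Answer: 1, 2, 4, 5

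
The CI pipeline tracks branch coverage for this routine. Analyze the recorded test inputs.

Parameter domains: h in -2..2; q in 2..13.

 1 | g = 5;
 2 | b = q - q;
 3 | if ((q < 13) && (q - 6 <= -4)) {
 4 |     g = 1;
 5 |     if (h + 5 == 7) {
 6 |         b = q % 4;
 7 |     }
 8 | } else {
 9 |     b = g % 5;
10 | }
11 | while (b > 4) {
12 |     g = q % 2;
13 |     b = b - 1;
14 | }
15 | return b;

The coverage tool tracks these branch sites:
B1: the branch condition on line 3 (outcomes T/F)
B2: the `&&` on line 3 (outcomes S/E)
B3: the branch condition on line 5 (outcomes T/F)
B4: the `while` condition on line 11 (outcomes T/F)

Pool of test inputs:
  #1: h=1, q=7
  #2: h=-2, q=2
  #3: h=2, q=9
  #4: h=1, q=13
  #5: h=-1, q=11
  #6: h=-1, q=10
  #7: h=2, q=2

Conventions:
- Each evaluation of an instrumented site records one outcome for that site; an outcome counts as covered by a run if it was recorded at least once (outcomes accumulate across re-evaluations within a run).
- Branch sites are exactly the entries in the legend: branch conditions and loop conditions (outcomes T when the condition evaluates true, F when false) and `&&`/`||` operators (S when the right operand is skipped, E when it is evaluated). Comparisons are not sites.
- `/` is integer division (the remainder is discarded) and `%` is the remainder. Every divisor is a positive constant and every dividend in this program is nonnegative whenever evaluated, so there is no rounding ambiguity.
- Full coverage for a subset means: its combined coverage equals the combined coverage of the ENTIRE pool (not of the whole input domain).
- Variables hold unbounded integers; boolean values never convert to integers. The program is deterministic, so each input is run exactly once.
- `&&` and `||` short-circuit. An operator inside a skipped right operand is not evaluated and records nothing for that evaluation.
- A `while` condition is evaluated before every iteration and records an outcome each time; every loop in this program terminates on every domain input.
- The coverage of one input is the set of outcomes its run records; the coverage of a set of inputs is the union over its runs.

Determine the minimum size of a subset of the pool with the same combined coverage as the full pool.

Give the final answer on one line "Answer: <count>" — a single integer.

run #1 (h=1, q=7) runs B2->E, B1->F, B4->F; records B1=F, B2=E, B4=F
run #2 (h=-2, q=2) runs B2->E, B1->T, B3->F, B4->F; records B1=T, B2=E, B3=F, B4=F
run #3 (h=2, q=9) runs B2->E, B1->F, B4->F; records B1=F, B2=E, B4=F
run #4 (h=1, q=13) runs B2->S, B1->F, B4->F; records B1=F, B2=S, B4=F
run #5 (h=-1, q=11) runs B2->E, B1->F, B4->F; records B1=F, B2=E, B4=F
run #6 (h=-1, q=10) runs B2->E, B1->F, B4->F; records B1=F, B2=E, B4=F
run #7 (h=2, q=2) runs B2->E, B1->T, B3->T, B4->F; records B1=T, B2=E, B3=T, B4=F
union over all inputs: B1=T, B1=F, B2=S, B2=E, B3=T, B3=F, B4=F (7 outcomes)
every size-1 subset falls short of the 7 outcomes (best: 4/7)
every size-2 subset falls short of the 7 outcomes (best: 6/7)
the canonical winner is {2, 4, 7}: size 3, full 7-outcome coverage, earliest index list among size-3 covers

Answer: 3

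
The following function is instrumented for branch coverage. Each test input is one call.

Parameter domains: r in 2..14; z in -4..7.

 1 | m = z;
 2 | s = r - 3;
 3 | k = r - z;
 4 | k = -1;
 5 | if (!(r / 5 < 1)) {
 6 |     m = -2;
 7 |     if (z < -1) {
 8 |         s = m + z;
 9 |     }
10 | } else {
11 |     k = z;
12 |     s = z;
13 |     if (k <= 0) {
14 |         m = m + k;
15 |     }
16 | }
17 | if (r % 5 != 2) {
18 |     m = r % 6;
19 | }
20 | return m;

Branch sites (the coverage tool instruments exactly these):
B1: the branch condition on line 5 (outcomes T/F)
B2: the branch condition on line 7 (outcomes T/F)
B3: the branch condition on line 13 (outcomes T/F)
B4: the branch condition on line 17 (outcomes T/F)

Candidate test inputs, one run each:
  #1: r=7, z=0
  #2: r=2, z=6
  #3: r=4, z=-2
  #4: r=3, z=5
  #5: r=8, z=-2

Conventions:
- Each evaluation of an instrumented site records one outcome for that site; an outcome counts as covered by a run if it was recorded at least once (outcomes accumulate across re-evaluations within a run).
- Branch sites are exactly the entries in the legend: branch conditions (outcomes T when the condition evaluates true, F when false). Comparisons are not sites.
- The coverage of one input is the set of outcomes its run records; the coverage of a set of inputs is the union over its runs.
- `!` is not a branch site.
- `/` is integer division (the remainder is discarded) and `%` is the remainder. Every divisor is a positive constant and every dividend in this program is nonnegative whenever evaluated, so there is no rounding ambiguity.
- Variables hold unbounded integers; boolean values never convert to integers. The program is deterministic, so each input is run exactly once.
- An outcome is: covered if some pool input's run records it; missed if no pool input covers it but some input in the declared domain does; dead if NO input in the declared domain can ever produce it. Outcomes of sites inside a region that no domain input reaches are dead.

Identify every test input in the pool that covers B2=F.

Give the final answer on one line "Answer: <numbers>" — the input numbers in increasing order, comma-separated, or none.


input #1 (r=7, z=0): hits B2=F
input #2 (r=2, z=6): never hits B2=F
input #3 (r=4, z=-2): never hits B2=F
input #4 (r=3, z=5): never hits B2=F
input #5 (r=8, z=-2): never hits B2=F
Answer: 1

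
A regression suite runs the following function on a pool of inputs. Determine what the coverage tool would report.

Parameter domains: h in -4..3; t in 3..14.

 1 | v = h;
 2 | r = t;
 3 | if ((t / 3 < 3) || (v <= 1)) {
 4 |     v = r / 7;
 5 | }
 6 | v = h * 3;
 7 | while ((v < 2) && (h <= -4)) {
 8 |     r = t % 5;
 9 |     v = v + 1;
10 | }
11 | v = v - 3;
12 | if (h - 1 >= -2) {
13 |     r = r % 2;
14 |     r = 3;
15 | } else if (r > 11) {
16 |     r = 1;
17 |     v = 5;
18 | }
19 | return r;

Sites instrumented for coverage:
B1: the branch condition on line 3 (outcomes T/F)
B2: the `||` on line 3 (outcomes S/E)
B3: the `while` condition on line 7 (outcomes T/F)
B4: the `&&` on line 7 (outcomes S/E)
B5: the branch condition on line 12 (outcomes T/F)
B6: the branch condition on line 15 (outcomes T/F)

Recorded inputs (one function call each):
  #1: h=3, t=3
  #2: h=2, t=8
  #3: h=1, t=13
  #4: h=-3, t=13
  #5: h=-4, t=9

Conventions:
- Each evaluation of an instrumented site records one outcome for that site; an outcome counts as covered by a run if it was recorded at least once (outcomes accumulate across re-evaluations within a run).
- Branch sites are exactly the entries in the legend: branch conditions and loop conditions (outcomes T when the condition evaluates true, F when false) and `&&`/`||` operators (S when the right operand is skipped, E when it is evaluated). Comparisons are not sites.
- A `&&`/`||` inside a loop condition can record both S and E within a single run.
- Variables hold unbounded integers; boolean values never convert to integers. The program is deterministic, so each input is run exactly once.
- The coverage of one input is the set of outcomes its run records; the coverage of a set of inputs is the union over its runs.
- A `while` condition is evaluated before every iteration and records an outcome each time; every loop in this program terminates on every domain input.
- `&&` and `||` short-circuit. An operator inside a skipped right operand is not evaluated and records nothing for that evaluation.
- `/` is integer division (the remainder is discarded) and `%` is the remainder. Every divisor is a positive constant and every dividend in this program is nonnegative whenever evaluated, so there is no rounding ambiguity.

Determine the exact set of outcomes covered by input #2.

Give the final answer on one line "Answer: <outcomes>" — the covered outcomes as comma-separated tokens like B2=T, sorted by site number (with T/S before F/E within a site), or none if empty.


Running input #2 (h=2, t=8), event by event:
  B2->S, B1->T, B4->S, B3->F, B5->T
distinct outcomes covered: B1=T, B2=S, B3=F, B4=S, B5=T
Answer: B1=T, B2=S, B3=F, B4=S, B5=T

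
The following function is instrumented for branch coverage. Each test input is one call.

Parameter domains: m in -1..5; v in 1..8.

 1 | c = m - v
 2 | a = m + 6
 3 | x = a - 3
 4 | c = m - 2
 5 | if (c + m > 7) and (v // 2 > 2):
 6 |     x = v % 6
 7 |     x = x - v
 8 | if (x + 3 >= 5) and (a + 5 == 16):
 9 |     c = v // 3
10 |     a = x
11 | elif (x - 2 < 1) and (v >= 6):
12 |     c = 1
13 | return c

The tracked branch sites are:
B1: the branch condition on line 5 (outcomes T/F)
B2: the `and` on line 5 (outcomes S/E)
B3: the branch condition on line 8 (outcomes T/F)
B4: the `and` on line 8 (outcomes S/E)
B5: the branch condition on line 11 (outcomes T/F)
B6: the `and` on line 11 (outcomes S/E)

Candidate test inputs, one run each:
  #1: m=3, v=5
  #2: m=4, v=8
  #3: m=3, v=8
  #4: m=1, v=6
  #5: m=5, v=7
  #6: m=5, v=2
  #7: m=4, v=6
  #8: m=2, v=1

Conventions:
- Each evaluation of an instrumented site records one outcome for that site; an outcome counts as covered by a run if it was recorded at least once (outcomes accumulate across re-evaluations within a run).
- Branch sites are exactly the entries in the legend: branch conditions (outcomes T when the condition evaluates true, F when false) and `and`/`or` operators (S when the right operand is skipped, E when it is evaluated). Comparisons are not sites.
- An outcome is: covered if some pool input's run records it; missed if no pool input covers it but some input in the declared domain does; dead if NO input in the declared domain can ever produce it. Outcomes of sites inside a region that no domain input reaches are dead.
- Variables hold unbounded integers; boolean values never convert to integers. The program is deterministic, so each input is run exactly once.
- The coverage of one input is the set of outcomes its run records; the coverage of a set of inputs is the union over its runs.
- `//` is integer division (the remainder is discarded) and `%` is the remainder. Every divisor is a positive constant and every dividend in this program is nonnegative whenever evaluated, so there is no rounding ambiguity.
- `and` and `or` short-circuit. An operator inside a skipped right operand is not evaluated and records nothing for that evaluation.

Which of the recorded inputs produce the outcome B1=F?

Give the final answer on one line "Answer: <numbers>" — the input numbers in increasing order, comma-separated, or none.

input #1 (m=3, v=5): hits B1=F
input #2 (m=4, v=8): hits B1=F
input #3 (m=3, v=8): hits B1=F
input #4 (m=1, v=6): hits B1=F
input #5 (m=5, v=7): never hits B1=F
input #6 (m=5, v=2): hits B1=F
input #7 (m=4, v=6): hits B1=F
input #8 (m=2, v=1): hits B1=F

Answer: 1, 2, 3, 4, 6, 7, 8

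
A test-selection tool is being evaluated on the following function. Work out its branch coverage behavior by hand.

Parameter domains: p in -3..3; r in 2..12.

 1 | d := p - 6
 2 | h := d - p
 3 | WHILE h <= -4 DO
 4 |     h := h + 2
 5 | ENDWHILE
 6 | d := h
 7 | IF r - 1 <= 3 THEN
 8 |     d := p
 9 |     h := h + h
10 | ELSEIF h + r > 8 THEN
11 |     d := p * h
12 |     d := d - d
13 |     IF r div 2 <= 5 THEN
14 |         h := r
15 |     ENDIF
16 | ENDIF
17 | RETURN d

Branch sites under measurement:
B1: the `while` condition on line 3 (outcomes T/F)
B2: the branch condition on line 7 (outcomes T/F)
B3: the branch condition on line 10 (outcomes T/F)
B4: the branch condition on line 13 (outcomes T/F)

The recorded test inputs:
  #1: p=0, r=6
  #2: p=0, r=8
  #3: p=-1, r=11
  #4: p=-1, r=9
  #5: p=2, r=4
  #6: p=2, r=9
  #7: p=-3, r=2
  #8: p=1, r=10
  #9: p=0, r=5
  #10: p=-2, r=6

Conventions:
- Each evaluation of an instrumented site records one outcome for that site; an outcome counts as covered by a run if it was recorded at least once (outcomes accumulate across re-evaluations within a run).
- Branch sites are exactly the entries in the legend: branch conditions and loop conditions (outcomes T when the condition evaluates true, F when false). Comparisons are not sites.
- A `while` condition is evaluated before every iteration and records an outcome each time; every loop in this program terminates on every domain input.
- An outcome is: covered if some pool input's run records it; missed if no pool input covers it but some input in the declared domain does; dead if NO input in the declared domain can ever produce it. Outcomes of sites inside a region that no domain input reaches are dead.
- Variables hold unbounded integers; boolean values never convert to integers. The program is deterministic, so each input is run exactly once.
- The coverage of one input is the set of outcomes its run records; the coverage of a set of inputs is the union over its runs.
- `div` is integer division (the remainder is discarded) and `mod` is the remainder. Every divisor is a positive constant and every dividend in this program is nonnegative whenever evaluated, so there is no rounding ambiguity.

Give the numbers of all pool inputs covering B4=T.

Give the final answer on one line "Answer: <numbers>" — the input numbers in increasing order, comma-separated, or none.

input #1 (p=0, r=6): never hits B4=T
input #2 (p=0, r=8): never hits B4=T
input #3 (p=-1, r=11): hits B4=T
input #4 (p=-1, r=9): never hits B4=T
input #5 (p=2, r=4): never hits B4=T
input #6 (p=2, r=9): never hits B4=T
input #7 (p=-3, r=2): never hits B4=T
input #8 (p=1, r=10): never hits B4=T
input #9 (p=0, r=5): never hits B4=T
input #10 (p=-2, r=6): never hits B4=T

Answer: 3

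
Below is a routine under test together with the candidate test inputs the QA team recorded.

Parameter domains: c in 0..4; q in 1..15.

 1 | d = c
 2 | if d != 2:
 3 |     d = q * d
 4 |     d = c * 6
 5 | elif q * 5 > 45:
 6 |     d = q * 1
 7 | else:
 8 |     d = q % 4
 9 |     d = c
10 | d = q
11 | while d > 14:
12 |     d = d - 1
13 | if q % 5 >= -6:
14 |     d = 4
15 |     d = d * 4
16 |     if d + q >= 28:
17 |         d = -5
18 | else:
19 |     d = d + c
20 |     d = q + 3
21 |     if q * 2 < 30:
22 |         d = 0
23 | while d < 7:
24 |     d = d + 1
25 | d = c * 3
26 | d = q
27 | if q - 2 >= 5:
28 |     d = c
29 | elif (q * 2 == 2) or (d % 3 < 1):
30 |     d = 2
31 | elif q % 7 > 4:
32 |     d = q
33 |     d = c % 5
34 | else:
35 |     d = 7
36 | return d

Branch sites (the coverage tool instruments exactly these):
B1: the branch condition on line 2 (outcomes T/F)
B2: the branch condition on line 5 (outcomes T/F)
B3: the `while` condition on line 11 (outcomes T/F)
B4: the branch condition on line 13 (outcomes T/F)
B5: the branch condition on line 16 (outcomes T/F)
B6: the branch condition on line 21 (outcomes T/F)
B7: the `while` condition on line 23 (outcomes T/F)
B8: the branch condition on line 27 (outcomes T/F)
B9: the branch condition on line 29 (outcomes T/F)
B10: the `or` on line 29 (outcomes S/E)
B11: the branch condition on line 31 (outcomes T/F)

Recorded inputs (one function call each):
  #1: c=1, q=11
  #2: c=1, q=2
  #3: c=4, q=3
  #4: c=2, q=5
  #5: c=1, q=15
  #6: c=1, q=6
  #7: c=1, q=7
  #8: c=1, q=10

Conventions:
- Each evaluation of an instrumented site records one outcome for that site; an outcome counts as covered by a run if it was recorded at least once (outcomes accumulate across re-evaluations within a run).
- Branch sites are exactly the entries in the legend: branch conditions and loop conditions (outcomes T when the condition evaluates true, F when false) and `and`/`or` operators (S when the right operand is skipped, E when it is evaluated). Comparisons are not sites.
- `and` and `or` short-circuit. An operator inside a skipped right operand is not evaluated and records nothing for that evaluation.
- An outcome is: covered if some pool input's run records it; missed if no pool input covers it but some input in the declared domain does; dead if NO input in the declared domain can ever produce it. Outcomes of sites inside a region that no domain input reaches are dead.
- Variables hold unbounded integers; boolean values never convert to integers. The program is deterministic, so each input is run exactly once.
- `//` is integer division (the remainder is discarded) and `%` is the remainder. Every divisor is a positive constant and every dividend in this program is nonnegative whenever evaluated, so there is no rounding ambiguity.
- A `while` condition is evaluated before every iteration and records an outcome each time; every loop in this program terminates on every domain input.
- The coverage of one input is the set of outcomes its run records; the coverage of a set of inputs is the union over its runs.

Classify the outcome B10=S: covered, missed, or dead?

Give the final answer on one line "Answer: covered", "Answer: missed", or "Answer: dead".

no pool input records B10=S
but domain input (c=0, q=1) does record it -> reachable, so missed

Answer: missed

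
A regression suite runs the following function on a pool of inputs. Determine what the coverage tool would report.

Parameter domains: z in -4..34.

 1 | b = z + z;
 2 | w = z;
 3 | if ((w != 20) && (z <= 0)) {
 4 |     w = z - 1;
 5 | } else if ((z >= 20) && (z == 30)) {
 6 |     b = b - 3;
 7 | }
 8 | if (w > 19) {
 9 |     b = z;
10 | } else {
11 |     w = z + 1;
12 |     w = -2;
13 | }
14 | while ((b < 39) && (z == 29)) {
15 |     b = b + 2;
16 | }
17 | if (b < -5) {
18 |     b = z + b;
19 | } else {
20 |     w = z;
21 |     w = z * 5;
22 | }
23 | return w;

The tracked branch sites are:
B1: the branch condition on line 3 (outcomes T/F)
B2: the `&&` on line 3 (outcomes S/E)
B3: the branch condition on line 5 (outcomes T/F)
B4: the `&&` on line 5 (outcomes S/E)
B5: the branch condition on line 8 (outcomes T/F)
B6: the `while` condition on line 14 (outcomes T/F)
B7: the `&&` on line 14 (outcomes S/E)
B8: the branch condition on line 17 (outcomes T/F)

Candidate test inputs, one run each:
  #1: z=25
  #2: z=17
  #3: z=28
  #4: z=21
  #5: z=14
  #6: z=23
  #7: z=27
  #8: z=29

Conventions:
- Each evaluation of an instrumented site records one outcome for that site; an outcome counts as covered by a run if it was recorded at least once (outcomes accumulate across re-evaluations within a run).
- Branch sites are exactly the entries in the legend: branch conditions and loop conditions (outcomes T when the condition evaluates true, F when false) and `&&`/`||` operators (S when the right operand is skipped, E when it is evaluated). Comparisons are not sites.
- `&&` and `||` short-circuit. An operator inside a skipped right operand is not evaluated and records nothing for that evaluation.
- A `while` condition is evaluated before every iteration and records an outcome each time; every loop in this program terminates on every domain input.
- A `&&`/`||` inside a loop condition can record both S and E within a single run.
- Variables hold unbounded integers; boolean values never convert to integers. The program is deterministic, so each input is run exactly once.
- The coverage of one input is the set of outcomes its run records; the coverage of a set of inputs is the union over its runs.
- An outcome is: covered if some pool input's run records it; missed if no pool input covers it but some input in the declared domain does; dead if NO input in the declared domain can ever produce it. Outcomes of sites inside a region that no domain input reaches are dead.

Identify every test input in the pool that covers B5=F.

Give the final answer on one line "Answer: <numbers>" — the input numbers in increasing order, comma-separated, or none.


input #1 (z=25): never hits B5=F
input #2 (z=17): hits B5=F
input #3 (z=28): never hits B5=F
input #4 (z=21): never hits B5=F
input #5 (z=14): hits B5=F
input #6 (z=23): never hits B5=F
input #7 (z=27): never hits B5=F
input #8 (z=29): never hits B5=F
Answer: 2, 5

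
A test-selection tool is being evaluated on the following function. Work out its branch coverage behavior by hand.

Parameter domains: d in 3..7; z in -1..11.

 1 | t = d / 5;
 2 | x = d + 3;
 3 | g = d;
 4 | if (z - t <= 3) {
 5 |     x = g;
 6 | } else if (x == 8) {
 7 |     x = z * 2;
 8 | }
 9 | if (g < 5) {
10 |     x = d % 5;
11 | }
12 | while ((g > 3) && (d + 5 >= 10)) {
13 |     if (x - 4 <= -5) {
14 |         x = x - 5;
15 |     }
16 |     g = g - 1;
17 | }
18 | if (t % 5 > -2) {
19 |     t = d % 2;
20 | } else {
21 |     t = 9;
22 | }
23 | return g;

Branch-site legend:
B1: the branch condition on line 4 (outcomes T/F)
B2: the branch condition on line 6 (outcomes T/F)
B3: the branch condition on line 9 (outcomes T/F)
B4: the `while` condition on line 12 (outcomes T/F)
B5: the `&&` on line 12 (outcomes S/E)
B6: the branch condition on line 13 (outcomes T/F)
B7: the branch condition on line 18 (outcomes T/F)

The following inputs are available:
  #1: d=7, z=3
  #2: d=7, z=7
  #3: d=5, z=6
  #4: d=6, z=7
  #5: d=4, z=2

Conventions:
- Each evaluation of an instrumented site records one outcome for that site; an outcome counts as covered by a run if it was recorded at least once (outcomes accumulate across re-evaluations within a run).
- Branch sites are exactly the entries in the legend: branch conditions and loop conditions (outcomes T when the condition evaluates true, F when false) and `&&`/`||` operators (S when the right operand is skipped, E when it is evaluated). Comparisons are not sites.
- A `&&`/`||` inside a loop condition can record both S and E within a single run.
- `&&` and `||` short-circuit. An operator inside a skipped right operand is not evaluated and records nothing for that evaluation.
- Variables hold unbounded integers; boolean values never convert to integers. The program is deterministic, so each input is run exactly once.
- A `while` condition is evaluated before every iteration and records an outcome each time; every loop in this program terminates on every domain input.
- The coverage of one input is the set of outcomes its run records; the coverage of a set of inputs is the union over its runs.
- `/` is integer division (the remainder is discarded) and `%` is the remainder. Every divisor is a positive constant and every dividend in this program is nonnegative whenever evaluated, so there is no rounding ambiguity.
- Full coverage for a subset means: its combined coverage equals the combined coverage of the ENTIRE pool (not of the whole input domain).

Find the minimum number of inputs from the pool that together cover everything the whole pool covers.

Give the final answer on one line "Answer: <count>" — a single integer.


run #1 (d=7, z=3) runs B1->T, B3->F, B5->E, B4->T, B6->F, B5->E, B4->T, B6->F, B5->E, B4->T, B6->F, B5->E, B4->T, B6->F, ...; records B1=T, B3=F, B4=T, B4=F, B5=S, B5=E, B6=F, B7=T
run #2 (d=7, z=7) runs B1->F, B2->F, B3->F, B5->E, B4->T, B6->F, B5->E, B4->T, B6->F, B5->E, B4->T, B6->F, B5->E, B4->T, ...; records B1=F, B2=F, B3=F, B4=T, B4=F, B5=S, B5=E, B6=F, B7=T
run #3 (d=5, z=6) runs B1->F, B2->T, B3->F, B5->E, B4->T, B6->F, B5->E, B4->T, B6->F, B5->S, B4->F, B7->T; records B1=F, B2=T, B3=F, B4=T, B4=F, B5=S, B5=E, B6=F, B7=T
run #4 (d=6, z=7) runs B1->F, B2->F, B3->F, B5->E, B4->T, B6->F, B5->E, B4->T, B6->F, B5->E, B4->T, B6->F, B5->S, B4->F, ...; records B1=F, B2=F, B3=F, B4=T, B4=F, B5=S, B5=E, B6=F, B7=T
run #5 (d=4, z=2) runs B1->T, B3->T, B5->E, B4->F, B7->T; records B1=T, B3=T, B4=F, B5=E, B7=T
the full pool covers 12 outcomes: B1=T, B1=F, B2=T, B2=F, B3=T, B3=F, B4=T, B4=F, B5=S, B5=E, B6=F, B7=T
size 1 is not enough: best union over all size-1 subsets is 9/12
size 2 is not enough: best union over all size-2 subsets is 11/12
inputs {2, 3, 5} (size 3) cover everything; no size-3 subset with a lexicographically smaller index list covers all 12
Answer: 3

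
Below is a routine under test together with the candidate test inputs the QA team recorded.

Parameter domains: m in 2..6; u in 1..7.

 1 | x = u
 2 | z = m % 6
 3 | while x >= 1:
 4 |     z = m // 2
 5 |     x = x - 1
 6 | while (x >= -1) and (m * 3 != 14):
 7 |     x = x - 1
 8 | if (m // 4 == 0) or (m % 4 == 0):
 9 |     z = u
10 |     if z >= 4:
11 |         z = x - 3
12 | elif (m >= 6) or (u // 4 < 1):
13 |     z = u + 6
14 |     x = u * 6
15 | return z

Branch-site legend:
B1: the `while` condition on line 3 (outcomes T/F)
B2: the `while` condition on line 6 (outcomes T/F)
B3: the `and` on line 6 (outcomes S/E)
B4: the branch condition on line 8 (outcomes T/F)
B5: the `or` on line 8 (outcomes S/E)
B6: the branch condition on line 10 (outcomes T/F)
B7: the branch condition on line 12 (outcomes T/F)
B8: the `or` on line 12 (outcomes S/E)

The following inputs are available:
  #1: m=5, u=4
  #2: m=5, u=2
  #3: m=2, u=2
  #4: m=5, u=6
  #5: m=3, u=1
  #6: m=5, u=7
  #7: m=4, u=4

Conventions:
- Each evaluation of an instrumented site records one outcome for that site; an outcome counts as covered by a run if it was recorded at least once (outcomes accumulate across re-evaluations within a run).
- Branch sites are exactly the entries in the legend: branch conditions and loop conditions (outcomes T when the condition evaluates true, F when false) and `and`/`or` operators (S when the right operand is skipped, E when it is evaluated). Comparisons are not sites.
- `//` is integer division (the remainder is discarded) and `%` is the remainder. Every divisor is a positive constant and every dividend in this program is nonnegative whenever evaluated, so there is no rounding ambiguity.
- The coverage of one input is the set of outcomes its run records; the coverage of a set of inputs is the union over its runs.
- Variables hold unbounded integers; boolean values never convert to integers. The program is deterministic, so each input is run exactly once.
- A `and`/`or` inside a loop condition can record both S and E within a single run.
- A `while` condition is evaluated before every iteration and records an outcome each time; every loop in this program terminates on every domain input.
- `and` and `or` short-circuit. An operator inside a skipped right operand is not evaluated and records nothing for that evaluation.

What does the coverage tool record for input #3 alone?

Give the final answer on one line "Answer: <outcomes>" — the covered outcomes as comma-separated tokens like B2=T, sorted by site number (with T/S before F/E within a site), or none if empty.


Event log for input #3 (m=2, u=2):
  B1->T, B1->T, B1->F, B3->E, B2->T, B3->E, B2->T, B3->S, B2->F, B5->S
  B4->T, B6->F
collecting distinct outcomes: B1=T, B1=F, B2=T, B2=F, B3=S, B3=E, B4=T, B5=S, B6=F
Answer: B1=T, B1=F, B2=T, B2=F, B3=S, B3=E, B4=T, B5=S, B6=F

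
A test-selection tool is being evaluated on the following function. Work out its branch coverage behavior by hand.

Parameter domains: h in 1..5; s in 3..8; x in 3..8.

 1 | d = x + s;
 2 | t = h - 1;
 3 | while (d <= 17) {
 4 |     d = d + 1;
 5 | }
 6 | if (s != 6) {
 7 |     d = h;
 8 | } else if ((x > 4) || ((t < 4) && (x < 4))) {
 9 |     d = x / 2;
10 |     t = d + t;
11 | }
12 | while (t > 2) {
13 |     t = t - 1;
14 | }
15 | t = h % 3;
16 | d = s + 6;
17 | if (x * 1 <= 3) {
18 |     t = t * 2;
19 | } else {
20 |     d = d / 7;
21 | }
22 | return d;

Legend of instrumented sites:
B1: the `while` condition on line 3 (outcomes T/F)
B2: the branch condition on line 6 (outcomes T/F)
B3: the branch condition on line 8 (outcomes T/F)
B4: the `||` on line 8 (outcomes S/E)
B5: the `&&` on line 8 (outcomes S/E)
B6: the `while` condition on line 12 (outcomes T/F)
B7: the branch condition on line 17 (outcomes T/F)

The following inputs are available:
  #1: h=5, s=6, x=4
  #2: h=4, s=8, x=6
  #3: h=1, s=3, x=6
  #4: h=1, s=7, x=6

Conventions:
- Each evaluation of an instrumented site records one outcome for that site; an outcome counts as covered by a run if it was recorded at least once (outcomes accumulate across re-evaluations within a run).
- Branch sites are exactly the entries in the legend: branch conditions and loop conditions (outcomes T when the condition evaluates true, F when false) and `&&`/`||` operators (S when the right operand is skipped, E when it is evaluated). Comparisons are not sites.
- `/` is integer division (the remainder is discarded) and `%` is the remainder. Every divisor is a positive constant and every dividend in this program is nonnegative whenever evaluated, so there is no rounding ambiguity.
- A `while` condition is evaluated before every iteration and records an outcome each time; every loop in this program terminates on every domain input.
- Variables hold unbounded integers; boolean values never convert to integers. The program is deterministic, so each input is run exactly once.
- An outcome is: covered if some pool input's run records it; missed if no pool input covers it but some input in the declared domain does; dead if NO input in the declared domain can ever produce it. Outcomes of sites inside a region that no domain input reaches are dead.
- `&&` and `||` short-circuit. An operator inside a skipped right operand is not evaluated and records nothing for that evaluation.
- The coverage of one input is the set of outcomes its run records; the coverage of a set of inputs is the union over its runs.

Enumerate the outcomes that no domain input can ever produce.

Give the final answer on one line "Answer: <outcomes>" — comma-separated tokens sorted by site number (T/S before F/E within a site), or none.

running all 180 domain inputs and tallying outcomes:
  reachable outcomes have witnesses, e.g. B1=T (e.g. h=1, s=3, x=3), B1=F (e.g. h=1, s=3, x=3), B2=T (e.g. h=1, s=3, x=3), B2=F (e.g. h=1, s=6, x=3)

Answer: none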